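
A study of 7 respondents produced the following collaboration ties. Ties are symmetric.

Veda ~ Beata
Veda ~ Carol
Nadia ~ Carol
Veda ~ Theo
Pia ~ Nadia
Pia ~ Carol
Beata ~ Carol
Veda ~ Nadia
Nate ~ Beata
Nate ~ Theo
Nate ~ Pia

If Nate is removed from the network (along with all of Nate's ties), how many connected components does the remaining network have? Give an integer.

1

Nate's neighbors (Beata, Pia, and Theo) remain reachable from one another through other ties, so the rest of the network stays in one piece.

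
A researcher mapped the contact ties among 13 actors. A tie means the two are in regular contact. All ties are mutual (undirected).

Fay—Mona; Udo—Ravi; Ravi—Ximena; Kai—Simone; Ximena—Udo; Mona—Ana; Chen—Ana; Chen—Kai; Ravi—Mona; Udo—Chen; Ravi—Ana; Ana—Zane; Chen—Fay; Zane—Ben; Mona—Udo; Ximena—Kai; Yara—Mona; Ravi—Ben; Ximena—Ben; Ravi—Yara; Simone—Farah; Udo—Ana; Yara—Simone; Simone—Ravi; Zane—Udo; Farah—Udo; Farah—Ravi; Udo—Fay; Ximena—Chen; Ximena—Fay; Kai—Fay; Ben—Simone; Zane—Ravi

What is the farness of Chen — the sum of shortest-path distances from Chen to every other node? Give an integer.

Distances from Chen: Ana:1, Ben:2, Farah:2, Fay:1, Kai:1, Mona:2, Ravi:2, Simone:2, Udo:1, Ximena:1, Yara:3, Zane:2.
Sum = 1 + 2 + 2 + 1 + 1 + 2 + 2 + 2 + 1 + 1 + 3 + 2 = 20.

20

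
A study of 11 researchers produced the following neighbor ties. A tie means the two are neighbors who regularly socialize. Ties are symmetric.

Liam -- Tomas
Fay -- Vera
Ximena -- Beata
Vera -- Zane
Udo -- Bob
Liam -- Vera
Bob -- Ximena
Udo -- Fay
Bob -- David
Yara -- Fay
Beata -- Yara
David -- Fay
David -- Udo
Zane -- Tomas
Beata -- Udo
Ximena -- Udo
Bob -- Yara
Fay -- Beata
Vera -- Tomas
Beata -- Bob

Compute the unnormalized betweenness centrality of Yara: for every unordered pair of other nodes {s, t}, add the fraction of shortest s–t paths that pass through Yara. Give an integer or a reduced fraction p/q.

5/4

Pairs whose geodesics pass through Yara — Fay–Bob: 1/4; Bob–Liam: 1/4; Bob–Tomas: 1/4; Bob–Zane: 1/4; Bob–Vera: 1/4.
All other pairs contribute 0.
Summing the contributions gives betweenness(Yara) = 5/4.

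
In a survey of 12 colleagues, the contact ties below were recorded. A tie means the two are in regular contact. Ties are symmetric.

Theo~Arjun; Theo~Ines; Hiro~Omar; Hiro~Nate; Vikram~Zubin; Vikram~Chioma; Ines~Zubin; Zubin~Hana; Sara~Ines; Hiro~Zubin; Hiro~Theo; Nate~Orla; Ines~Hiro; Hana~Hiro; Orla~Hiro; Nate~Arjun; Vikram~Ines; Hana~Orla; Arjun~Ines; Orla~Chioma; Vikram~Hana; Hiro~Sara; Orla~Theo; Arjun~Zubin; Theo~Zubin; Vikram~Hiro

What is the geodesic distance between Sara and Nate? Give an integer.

2

One shortest route is Sara – Hiro – Nate, which uses 2 edges, and Sara and Nate are not directly tied, so nothing shorter exists. So d(Sara,Nate) = 2.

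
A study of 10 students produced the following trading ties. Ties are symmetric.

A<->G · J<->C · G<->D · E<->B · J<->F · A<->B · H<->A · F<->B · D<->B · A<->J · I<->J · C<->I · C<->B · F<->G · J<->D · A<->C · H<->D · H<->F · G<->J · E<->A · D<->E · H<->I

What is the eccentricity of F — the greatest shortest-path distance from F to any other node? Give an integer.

Distances from F: A:2, B:1, C:2, D:2, E:2, G:1, H:1, I:2, J:1.
The largest is 2 (to A, D, I, C, and E), so the eccentricity of F is 2.

2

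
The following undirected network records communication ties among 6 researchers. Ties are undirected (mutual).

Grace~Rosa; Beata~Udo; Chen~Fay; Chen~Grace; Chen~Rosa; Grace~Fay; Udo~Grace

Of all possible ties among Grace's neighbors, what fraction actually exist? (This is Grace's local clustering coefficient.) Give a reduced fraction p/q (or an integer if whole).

Grace's neighbors: Chen, Fay, Rosa, and Udo (k = 4).
Possible neighbor pairs: C(4,2) = 6. Edges among them: Chen–Fay, Chen–Rosa → e = 2.
Clustering(Grace) = 2/6 = 1/3.

1/3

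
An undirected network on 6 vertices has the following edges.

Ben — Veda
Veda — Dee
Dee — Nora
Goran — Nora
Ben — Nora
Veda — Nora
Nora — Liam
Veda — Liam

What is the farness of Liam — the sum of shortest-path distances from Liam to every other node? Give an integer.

Distances from Liam: Ben:2, Dee:2, Goran:2, Nora:1, Veda:1.
Sum = 2 + 2 + 2 + 1 + 1 = 8.

8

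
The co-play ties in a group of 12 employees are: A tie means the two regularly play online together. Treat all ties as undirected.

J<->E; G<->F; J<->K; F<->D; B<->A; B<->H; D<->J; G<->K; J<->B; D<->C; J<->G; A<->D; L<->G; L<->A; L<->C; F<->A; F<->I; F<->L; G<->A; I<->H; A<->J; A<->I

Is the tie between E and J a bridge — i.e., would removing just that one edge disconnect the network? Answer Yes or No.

Without the E–J edge there is no alternate route between E and J, so the network disconnects. It is a bridge.

Yes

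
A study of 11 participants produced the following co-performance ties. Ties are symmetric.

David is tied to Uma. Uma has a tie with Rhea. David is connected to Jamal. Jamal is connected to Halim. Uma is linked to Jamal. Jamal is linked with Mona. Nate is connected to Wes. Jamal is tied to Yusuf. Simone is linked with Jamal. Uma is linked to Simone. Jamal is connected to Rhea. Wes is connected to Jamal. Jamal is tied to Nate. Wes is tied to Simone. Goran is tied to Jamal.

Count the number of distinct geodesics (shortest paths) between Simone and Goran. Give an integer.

The shortest distance is 2, and the only length-2 path is Simone–Jamal–Goran. So there is exactly 1 shortest path.

1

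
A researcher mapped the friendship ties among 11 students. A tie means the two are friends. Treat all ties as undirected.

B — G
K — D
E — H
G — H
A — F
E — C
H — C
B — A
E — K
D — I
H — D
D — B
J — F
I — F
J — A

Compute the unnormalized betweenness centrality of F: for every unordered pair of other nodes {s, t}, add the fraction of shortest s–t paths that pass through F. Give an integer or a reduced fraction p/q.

61/15

Pairs whose geodesics pass through F — E–J: 2/5; C–J: 1/3; H–J: 1/3; A–I: 1; J–I: 1; J–D: 1/2; J–K: 1/2.
All other pairs contribute 0.
Summing the contributions gives betweenness(F) = 61/15.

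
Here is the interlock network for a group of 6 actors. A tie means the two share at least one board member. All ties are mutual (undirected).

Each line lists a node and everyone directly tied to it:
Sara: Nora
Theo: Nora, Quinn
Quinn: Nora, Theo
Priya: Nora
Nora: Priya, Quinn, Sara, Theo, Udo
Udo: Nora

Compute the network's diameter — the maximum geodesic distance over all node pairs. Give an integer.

2

Eccentricity of each node (its greatest distance to any other): Nora:1, Priya:2, Quinn:2, Sara:2, Theo:2, Udo:2.
The maximum eccentricity is 2, realized for instance by the pair Priya–Quinn via Priya – Nora – Quinn. So the diameter is 2.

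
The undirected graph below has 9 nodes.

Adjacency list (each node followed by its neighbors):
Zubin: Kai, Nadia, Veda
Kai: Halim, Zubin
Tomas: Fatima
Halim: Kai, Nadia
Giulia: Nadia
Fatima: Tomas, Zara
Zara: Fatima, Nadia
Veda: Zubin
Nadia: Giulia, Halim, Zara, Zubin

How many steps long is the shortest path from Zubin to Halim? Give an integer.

2

One shortest route is Zubin – Nadia – Halim, which uses 2 edges, and Zubin and Halim are not directly tied, so nothing shorter exists. So d(Zubin,Halim) = 2.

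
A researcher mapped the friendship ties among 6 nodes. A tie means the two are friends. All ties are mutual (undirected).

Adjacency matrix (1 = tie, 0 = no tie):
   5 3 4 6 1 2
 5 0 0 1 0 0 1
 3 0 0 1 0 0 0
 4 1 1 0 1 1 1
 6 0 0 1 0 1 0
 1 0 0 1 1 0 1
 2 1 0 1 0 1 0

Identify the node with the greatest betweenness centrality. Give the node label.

Unnormalized betweenness of each node: 1:1/2, 2:1/2, 3:0, 4:6, 5:0, 6:0.
4 has the largest value, 6, making it the main broker — the node through which the most shortest paths run.

4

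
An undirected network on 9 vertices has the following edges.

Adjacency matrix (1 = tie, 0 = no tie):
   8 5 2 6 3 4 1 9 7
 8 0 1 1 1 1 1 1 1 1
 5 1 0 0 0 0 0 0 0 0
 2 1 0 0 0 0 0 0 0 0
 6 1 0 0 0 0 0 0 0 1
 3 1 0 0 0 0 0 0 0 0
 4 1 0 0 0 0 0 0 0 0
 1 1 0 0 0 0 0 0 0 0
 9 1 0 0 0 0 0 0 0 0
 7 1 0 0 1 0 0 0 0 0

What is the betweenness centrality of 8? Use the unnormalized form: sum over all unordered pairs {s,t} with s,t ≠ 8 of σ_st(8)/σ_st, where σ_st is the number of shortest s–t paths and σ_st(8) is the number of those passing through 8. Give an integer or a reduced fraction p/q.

Pairs whose geodesics pass through 8 — 5–2: 1; 5–6: 1; 5–3: 1; 5–4: 1; 5–1: 1; 5–9: 1; 5–7: 1; 2–6: 1; 2–3: 1; 2–4: 1; 2–1: 1; 2–9: 1; 2–7: 1; 6–3: 1 … (+13 more pairs).
All other pairs contribute 0.
Summing the contributions gives betweenness(8) = 27.

27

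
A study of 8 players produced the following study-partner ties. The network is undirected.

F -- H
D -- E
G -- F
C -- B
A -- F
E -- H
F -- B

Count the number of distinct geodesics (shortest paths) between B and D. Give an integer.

The shortest distance is 4, and the only length-4 path is B–F–H–E–D. So there is exactly 1 shortest path.

1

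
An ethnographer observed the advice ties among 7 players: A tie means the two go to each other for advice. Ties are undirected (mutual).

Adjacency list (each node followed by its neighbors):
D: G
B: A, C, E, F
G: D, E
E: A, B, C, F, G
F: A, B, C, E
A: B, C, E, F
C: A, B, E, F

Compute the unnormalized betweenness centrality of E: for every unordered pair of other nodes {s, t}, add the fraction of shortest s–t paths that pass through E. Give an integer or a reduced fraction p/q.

8

Pairs whose geodesics pass through E — B–D: 1; B–G: 1; C–D: 1; C–G: 1; A–D: 1; A–G: 1; F–D: 1; F–G: 1.
All other pairs contribute 0.
Summing the contributions gives betweenness(E) = 8.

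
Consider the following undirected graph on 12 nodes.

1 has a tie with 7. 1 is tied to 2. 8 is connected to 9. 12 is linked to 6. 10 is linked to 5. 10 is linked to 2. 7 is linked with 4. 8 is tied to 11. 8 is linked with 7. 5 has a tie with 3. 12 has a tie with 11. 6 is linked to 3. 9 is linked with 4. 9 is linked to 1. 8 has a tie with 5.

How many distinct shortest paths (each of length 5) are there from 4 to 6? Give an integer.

The shortest distance is 5. The length-5 paths are: 4–7–8–11–12–6; 4–9–8–11–12–6; 4–7–8–5–3–6; 4–9–8–5–3–6.
That gives 4 distinct shortest paths.

4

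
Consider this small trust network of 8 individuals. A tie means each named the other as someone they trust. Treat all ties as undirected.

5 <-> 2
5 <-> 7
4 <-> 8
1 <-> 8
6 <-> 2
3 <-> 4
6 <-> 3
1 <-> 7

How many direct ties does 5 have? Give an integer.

2

5 is directly tied to 2 and 7. That is 2 neighbors, so the degree of 5 is 2.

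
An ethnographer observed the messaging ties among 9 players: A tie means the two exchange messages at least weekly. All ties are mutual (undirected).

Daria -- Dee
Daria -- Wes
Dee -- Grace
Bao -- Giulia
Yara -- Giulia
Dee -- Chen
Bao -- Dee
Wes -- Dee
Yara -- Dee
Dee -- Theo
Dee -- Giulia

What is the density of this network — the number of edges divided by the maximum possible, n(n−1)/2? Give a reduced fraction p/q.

11/36

There are 11 edges and 9 nodes, so the maximum possible is C(9,2) = 36.
Density = 11/36.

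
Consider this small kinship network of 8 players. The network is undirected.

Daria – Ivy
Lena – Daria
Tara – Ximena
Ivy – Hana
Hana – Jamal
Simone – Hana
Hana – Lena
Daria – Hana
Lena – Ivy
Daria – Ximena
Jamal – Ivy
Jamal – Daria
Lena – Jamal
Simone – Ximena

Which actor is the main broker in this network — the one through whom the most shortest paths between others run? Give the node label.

Daria

Unnormalized betweenness of each node: Daria:7, Hana:7/2, Ivy:0, Jamal:0, Lena:0, Simone:1, Tara:0, Ximena:13/2.
Daria has the largest value, 7, making it the main broker — the node through which the most shortest paths run.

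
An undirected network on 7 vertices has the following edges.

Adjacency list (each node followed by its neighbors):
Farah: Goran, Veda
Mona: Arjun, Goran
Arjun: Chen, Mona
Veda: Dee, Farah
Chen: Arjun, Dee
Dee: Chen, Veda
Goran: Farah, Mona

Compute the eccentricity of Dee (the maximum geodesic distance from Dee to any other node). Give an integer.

Distances from Dee: Arjun:2, Chen:1, Farah:2, Goran:3, Mona:3, Veda:1.
The largest is 3 (to Goran and Mona), so the eccentricity of Dee is 3.

3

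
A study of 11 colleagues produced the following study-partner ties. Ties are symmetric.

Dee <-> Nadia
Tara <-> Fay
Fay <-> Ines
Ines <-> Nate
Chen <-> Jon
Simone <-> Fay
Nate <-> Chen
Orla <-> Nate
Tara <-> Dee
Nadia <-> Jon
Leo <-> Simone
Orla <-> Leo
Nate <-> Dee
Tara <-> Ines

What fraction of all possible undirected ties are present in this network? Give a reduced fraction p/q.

There are 14 edges and 11 nodes, so the maximum possible is C(11,2) = 55.
Density = 14/55.

14/55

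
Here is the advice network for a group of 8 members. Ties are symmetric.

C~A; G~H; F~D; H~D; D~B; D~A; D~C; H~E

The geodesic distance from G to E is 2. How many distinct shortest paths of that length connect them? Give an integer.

1

The shortest distance is 2, and the only length-2 path is G–H–E. So there is exactly 1 shortest path.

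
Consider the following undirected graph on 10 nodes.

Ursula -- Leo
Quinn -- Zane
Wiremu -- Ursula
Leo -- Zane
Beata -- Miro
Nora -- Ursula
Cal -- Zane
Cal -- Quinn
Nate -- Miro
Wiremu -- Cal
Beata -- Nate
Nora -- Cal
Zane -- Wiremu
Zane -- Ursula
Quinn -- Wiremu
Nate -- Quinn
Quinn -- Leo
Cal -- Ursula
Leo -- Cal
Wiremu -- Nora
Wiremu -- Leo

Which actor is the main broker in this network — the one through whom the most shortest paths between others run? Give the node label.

Quinn

Unnormalized betweenness of each node: Beata:0, Cal:11/3, Leo:1, Miro:0, Nate:14, Nora:0, Quinn:18, Ursula:2/3, Wiremu:11/3, Zane:1.
Quinn has the largest value, 18, making it the main broker — the node through which the most shortest paths run.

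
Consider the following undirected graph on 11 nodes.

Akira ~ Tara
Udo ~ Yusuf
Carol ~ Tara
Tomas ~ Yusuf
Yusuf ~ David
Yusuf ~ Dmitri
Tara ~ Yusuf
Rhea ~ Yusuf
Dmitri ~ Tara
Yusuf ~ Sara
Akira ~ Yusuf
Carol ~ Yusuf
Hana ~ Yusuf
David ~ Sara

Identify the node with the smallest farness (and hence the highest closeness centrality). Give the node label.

Farness (sum of distances to all others) for each node — Akira:18, Carol:18, David:18, Dmitri:18, Hana:19, Rhea:19, Sara:18, Tara:16, Tomas:19, Udo:19, Yusuf:10.
The smallest farness is 10, for Yusuf, so Yusuf has the highest closeness.

Yusuf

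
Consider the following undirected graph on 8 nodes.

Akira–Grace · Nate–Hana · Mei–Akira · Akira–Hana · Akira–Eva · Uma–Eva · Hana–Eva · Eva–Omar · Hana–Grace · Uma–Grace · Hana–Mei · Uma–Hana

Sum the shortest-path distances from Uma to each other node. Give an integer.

11

Distances from Uma: Akira:2, Eva:1, Grace:1, Hana:1, Mei:2, Nate:2, Omar:2.
Sum = 2 + 1 + 1 + 1 + 2 + 2 + 2 = 11.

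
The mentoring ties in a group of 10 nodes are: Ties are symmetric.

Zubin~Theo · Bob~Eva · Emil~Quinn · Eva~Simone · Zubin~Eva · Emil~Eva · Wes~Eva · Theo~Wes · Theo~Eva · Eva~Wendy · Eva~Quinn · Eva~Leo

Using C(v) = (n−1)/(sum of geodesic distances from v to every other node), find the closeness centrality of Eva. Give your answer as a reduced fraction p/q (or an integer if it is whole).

Distances from Eva: Bob:1, Emil:1, Leo:1, Quinn:1, Simone:1, Theo:1, Wendy:1, Wes:1, Zubin:1. Sum = 9.
n = 10, so closeness = 9/9 = 1.

1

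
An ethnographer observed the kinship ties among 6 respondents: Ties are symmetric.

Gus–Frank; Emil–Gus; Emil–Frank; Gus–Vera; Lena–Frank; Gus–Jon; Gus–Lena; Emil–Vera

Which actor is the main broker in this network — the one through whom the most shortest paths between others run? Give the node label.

Gus

Unnormalized betweenness of each node: Emil:1/2, Frank:1/2, Gus:6, Jon:0, Lena:0, Vera:0.
Gus has the largest value, 6, making it the main broker — the node through which the most shortest paths run.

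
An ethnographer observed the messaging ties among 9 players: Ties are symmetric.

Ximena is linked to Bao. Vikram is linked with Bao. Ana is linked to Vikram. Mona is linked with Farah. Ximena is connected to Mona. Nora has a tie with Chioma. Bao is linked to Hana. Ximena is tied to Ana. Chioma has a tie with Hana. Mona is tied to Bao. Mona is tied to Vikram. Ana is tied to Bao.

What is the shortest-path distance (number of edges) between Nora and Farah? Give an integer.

5

One shortest route is Nora – Chioma – Hana – Bao – Mona – Farah, which uses 5 edges, and at distance 4 from Nora we only reach {Ana, Mona, Vikram, Ximena}, which does not include Farah. So d(Nora,Farah) = 5.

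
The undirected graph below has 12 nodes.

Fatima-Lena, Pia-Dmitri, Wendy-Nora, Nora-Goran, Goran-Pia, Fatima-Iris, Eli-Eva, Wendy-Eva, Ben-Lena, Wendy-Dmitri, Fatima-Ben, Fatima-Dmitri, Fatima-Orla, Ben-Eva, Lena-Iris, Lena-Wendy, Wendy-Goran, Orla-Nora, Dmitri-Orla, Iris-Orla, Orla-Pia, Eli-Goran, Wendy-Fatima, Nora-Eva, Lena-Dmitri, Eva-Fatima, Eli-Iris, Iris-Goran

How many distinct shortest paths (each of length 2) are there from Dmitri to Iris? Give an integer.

The shortest distance is 2. The length-2 paths are: Dmitri–Lena–Iris; Dmitri–Orla–Iris; Dmitri–Fatima–Iris.
That gives 3 distinct shortest paths.

3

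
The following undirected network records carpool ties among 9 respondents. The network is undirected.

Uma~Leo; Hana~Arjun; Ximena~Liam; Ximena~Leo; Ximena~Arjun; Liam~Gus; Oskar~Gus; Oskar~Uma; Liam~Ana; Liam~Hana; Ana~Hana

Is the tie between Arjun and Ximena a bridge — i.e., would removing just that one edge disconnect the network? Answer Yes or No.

No

Even without that edge, Arjun still reaches Ximena via Arjun – Hana – Liam – Ximena, so the network stays connected. Not a bridge.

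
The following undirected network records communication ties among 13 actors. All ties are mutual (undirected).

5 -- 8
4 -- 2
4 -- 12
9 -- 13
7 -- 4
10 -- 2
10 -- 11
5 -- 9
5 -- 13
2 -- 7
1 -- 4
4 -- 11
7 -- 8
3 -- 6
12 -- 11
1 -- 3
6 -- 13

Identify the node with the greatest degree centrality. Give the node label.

4

Degrees — 1:2, 2:3, 3:2, 4:5, 5:3, 6:2, 7:3, 8:2, 9:2, 10:2, 11:3, 12:2, 13:3.
The maximum is 5, attained only by 4.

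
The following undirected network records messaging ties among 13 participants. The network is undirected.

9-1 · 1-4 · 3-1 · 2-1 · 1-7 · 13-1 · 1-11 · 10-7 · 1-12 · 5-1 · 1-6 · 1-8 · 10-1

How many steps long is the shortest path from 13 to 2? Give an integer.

One shortest route is 13 – 1 – 2, which uses 2 edges, and 13 and 2 are not directly tied, so nothing shorter exists. So d(13,2) = 2.

2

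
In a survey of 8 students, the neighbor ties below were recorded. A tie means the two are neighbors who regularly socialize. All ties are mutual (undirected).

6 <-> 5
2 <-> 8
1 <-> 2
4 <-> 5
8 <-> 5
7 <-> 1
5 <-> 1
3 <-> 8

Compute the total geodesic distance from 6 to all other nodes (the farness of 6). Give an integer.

16

Distances from 6: 1:2, 2:3, 3:3, 4:2, 5:1, 7:3, 8:2.
Sum = 2 + 3 + 3 + 2 + 1 + 3 + 2 = 16.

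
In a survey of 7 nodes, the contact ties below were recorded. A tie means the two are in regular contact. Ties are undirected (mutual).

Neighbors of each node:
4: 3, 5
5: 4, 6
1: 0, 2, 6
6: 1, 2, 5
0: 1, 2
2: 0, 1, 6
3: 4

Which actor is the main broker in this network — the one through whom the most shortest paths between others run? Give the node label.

Unnormalized betweenness of each node: 0:0, 1:2, 2:2, 3:0, 4:5, 5:8, 6:9.
6 has the largest value, 9, making it the main broker — the node through which the most shortest paths run.

6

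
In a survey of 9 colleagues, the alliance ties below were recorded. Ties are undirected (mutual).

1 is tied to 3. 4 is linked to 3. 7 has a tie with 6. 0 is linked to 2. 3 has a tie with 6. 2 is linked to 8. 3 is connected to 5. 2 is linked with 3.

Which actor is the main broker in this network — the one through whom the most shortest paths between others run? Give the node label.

3

Unnormalized betweenness of each node: 0:0, 1:0, 2:13, 3:24, 4:0, 5:0, 6:7, 7:0, 8:0.
3 has the largest value, 24, making it the main broker — the node through which the most shortest paths run.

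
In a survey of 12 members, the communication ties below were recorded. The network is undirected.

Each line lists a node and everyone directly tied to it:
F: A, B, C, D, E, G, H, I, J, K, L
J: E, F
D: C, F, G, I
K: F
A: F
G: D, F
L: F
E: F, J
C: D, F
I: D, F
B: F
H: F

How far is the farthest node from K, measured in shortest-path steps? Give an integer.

2

Distances from K: A:2, B:2, C:2, D:2, E:2, F:1, G:2, H:2, I:2, J:2, L:2.
The largest is 2 (to L, G, H, A, E, B, C, D, I, and J), so the eccentricity of K is 2.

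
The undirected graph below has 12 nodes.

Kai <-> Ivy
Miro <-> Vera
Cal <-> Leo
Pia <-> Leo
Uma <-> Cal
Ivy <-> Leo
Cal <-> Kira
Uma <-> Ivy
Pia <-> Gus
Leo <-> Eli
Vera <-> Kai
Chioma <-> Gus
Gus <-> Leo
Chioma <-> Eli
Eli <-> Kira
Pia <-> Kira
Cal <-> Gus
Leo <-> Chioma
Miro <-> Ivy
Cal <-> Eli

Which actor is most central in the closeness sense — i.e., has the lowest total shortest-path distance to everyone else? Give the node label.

Farness (sum of distances to all others) for each node — Cal:21, Chioma:24, Eli:22, Gus:22, Ivy:19, Kai:27, Kira:27, Leo:17, Miro:27, Pia:24, Uma:23, Vera:35.
The smallest farness is 17, for Leo, so Leo has the highest closeness.

Leo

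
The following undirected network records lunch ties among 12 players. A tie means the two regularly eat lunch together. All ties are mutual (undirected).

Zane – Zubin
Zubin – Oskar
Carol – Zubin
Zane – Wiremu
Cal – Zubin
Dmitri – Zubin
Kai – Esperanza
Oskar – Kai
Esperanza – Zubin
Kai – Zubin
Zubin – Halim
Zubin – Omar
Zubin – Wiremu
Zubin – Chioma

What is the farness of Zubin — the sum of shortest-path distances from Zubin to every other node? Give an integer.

11

Distances from Zubin: Cal:1, Carol:1, Chioma:1, Dmitri:1, Esperanza:1, Halim:1, Kai:1, Omar:1, Oskar:1, Wiremu:1, Zane:1.
Sum = 1 + 1 + 1 + 1 + 1 + 1 + 1 + 1 + 1 + 1 + 1 = 11.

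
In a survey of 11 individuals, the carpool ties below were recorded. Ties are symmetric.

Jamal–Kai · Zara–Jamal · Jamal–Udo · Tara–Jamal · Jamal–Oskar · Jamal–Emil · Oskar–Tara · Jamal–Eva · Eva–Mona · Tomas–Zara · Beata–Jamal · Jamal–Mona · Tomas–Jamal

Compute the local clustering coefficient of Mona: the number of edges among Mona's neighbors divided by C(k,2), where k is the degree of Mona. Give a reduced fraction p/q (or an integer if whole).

Mona's neighbors: Eva and Jamal (k = 2).
Possible neighbor pairs: C(2,2) = 1. Edges among them: Eva–Jamal → e = 1.
Clustering(Mona) = 1/1.

1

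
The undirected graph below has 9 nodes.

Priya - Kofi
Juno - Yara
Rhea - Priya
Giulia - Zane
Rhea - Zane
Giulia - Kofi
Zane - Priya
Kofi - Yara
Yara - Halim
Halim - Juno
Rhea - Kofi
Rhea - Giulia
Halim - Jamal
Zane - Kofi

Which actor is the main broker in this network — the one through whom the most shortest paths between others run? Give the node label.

Unnormalized betweenness of each node: Giulia:0, Halim:7, Jamal:0, Juno:0, Kofi:49/3, Priya:0, Rhea:1/3, Yara:15, Zane:1/3.
Kofi has the largest value, 49/3, making it the main broker — the node through which the most shortest paths run.

Kofi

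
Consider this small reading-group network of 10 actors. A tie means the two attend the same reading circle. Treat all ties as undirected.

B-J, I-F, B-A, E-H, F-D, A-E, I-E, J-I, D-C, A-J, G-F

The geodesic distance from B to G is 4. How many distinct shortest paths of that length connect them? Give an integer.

The shortest distance is 4, and the only length-4 path is B–J–I–F–G. So there is exactly 1 shortest path.

1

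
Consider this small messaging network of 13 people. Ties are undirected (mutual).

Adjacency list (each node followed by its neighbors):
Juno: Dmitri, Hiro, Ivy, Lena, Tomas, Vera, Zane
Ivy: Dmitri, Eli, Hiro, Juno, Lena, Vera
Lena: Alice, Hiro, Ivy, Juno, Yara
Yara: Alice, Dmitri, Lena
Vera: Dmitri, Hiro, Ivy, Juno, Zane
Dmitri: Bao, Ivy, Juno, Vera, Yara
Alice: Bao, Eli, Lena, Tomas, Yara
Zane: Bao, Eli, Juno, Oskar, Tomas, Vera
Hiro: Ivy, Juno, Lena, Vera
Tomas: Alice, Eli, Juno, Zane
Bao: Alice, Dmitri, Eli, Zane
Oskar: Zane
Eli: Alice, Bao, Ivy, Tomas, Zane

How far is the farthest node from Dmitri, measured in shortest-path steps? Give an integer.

3

Distances from Dmitri: Alice:2, Bao:1, Eli:2, Hiro:2, Ivy:1, Juno:1, Lena:2, Oskar:3, Tomas:2, Vera:1, Yara:1, Zane:2.
The largest is 3 (to Oskar), so the eccentricity of Dmitri is 3.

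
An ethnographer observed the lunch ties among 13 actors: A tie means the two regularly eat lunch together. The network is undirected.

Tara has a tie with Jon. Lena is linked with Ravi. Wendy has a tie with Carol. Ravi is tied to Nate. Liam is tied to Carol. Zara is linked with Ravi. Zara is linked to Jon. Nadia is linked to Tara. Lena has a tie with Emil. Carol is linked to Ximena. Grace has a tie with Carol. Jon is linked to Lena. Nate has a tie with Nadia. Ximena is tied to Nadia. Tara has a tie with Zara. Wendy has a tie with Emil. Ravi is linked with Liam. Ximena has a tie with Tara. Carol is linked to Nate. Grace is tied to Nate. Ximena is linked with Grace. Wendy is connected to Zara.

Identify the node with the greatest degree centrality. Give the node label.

Carol

Degrees — Carol:5, Emil:2, Grace:3, Jon:3, Lena:3, Liam:2, Nadia:3, Nate:4, Ravi:4, Tara:4, Wendy:3, Ximena:4, Zara:4.
The maximum is 5, attained only by Carol.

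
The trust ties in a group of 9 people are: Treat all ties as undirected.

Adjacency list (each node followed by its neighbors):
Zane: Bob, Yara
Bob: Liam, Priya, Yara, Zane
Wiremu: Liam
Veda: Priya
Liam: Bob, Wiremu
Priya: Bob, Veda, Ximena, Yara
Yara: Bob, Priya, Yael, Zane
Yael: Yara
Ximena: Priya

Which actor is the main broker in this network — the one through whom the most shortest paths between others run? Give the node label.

Unnormalized betweenness of each node: Bob:27/2, Liam:7, Priya:13, Veda:0, Wiremu:0, Ximena:0, Yael:0, Yara:17/2, Zane:0.
Bob has the largest value, 27/2, making it the main broker — the node through which the most shortest paths run.

Bob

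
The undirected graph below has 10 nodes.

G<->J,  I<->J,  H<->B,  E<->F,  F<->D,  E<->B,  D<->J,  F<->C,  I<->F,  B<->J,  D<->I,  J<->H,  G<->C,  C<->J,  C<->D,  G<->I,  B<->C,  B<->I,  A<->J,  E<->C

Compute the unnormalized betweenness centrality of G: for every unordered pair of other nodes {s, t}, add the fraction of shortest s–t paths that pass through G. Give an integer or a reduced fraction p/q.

Pairs whose geodesics pass through G — I–C: 1/5.
All other pairs contribute 0.
Summing the contributions gives betweenness(G) = 1/5.

1/5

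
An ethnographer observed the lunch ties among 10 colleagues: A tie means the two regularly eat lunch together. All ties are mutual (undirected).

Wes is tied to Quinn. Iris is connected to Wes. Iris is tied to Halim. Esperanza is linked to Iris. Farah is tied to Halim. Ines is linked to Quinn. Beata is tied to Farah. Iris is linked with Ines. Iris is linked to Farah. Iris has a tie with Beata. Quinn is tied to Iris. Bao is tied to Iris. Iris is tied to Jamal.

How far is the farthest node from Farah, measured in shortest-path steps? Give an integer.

2

Distances from Farah: Bao:2, Beata:1, Esperanza:2, Halim:1, Ines:2, Iris:1, Jamal:2, Quinn:2, Wes:2.
The largest is 2 (to Quinn, Jamal, Esperanza, Wes, Ines, and Bao), so the eccentricity of Farah is 2.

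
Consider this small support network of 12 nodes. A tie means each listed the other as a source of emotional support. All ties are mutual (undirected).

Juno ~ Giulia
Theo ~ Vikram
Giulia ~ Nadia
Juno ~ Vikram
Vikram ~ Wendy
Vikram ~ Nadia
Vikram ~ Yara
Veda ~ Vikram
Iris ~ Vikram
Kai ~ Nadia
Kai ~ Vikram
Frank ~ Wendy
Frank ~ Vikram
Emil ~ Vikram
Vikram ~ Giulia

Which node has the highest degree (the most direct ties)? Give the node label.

Vikram

Degrees — Emil:1, Frank:2, Giulia:3, Iris:1, Juno:2, Kai:2, Nadia:3, Theo:1, Veda:1, Vikram:11, Wendy:2, Yara:1.
The maximum is 11, attained only by Vikram.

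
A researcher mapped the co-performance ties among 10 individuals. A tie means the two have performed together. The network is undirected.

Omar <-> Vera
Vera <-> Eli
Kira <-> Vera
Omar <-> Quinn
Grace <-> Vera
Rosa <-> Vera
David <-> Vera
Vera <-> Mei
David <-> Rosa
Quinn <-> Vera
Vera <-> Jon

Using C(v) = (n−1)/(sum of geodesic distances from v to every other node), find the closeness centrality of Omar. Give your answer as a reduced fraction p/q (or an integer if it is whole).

9/16

Distances from Omar: David:2, Eli:2, Grace:2, Jon:2, Kira:2, Mei:2, Quinn:1, Rosa:2, Vera:1. Sum = 16.
n = 10, so closeness = 9/16.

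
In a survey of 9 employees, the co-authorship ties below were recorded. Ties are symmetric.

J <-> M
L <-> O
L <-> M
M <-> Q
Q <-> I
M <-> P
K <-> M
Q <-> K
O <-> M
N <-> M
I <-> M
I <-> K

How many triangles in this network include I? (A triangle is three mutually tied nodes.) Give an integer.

3

I's neighbors: K, M, and Q.
Neighbor pairs that are themselves tied: I–K–M; I–K–Q; I–M–Q. Each forms one triangle with I, for 3 in total.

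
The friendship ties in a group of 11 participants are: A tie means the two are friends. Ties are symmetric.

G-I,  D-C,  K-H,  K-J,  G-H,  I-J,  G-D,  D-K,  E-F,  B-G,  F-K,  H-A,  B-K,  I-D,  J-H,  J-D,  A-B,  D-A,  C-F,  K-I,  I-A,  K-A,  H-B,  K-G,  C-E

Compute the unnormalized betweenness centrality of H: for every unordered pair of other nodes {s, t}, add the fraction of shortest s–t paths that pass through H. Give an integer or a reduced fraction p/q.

Pairs whose geodesics pass through H — G–J: 1/4; G–A: 1/5; J–B: 1/2; J–A: 1/4.
All other pairs contribute 0.
Summing the contributions gives betweenness(H) = 6/5.

6/5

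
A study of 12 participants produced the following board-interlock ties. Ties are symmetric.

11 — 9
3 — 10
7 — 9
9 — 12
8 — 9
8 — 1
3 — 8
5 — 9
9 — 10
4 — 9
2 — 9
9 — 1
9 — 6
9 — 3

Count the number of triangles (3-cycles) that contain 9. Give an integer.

3

9's neighbors: 1, 2, 3, 4, 5, 6, 7, 8, 10, 11, and 12.
Neighbor pairs that are themselves tied: 9–1–8; 9–3–8; 9–3–10. Each forms one triangle with 9, for 3 in total.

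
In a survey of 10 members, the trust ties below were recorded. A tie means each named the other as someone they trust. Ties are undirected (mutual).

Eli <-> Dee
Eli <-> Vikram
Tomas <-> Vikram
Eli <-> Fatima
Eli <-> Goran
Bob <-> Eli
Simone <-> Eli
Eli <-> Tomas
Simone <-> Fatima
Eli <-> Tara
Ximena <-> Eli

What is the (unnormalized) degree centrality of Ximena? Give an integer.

Ximena is directly tied to Eli. That is 1 neighbor, so the degree of Ximena is 1.

1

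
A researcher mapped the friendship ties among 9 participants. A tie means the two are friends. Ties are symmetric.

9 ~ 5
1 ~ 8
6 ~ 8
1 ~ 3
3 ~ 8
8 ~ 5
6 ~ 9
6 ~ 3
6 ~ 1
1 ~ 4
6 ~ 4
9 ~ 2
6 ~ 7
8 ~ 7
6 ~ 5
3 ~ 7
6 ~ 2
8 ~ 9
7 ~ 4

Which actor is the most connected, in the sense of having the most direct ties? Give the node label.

6

Degrees — 1:4, 2:2, 3:4, 4:3, 5:3, 6:8, 7:4, 8:6, 9:4.
The maximum is 8, attained only by 6.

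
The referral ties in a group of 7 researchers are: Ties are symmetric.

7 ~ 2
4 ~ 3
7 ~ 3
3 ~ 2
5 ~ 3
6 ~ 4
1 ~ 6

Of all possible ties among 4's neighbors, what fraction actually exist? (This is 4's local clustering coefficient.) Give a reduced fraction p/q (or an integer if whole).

0

4's neighbors: 3 and 6 (k = 2).
Possible neighbor pairs: C(2,2) = 1. Edges among them: none → e = 0.
Clustering(4) = 0/1.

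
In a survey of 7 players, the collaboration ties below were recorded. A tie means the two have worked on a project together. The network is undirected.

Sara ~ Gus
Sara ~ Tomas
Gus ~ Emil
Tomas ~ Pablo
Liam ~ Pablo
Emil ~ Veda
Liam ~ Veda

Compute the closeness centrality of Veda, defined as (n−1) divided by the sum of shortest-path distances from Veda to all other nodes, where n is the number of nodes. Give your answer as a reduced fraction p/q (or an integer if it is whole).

1/2

Distances from Veda: Emil:1, Gus:2, Liam:1, Pablo:2, Sara:3, Tomas:3. Sum = 12.
n = 7, so closeness = 6/12 = 1/2.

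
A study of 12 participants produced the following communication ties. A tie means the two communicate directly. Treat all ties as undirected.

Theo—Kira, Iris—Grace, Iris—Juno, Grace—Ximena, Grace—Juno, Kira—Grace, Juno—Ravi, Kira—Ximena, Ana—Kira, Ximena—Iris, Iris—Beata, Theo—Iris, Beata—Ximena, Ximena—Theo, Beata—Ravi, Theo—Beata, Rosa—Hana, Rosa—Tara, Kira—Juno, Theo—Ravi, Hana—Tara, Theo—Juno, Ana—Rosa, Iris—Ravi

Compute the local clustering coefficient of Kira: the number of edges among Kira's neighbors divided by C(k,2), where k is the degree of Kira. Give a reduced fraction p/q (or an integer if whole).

Kira's neighbors: Ana, Grace, Juno, Theo, and Ximena (k = 5).
Possible neighbor pairs: C(5,2) = 10. Edges among them: Grace–Juno, Grace–Ximena, Juno–Theo, Theo–Ximena → e = 4.
Clustering(Kira) = 4/10 = 2/5.

2/5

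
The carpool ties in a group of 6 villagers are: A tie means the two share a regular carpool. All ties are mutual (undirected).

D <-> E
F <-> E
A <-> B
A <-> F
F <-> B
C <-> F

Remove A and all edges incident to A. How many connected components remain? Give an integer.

1

A's neighbors (B and F) remain reachable from one another through other ties, so the rest of the network stays in one piece.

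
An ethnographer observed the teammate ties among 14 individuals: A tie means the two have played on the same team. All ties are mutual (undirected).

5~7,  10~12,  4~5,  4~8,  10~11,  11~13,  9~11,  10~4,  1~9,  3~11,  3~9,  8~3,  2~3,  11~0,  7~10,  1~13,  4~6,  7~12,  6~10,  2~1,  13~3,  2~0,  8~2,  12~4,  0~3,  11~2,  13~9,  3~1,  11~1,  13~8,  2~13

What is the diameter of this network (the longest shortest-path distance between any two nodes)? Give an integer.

4

Eccentricity of each node (its greatest distance to any other): 0:4, 1:4, 2:3, 3:3, 4:3, 5:4, 6:3, 7:3, 8:3, 9:4, 10:2, 11:3, 12:3, 13:3.
The maximum eccentricity is 4, realized for instance by the pair 5–0 via 5 – 7 – 10 – 11 – 0. So the diameter is 4.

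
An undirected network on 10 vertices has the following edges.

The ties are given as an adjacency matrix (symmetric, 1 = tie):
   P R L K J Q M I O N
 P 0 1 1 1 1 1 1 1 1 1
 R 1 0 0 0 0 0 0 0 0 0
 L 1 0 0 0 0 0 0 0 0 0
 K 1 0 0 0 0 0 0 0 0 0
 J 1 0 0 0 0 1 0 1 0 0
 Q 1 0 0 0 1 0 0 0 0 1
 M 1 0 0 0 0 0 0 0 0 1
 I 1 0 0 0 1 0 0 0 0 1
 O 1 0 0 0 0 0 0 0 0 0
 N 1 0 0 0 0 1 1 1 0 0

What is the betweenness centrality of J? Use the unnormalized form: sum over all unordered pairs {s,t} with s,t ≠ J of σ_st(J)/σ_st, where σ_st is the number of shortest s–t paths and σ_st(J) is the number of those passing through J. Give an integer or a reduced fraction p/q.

1/3

Pairs whose geodesics pass through J — Q–I: 1/3.
All other pairs contribute 0.
Summing the contributions gives betweenness(J) = 1/3.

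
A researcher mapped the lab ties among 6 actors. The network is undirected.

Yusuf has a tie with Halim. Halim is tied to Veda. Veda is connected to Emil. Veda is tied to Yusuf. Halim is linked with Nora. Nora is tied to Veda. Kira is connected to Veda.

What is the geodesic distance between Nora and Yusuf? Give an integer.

One shortest route is Nora – Veda – Yusuf, which uses 2 edges, and Nora and Yusuf are not directly tied, so nothing shorter exists. So d(Nora,Yusuf) = 2.

2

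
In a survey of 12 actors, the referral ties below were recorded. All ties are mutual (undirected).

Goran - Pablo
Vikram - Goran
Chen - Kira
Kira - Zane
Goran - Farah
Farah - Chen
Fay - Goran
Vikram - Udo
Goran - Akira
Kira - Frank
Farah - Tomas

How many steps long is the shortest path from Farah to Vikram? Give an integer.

One shortest route is Farah – Goran – Vikram, which uses 2 edges, and Farah and Vikram are not directly tied, so nothing shorter exists. So d(Farah,Vikram) = 2.

2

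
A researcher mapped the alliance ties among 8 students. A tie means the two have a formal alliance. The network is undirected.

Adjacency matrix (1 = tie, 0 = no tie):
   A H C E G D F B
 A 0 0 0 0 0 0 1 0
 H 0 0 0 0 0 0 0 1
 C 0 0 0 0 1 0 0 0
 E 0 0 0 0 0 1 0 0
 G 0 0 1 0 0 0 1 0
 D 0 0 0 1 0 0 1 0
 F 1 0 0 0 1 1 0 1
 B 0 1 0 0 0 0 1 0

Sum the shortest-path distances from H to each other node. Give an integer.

Distances from H: A:3, B:1, C:4, D:3, E:4, F:2, G:3.
Sum = 3 + 1 + 4 + 3 + 4 + 2 + 3 = 20.

20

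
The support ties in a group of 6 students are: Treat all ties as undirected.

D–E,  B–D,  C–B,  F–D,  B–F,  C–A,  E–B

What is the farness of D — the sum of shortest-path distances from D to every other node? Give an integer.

8

Distances from D: A:3, B:1, C:2, E:1, F:1.
Sum = 3 + 1 + 2 + 1 + 1 = 8.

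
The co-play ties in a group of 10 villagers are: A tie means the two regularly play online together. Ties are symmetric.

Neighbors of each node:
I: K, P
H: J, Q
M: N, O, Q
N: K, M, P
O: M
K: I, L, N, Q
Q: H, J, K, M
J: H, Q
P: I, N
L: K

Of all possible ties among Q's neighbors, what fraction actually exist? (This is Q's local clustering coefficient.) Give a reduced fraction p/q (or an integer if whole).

Q's neighbors: H, J, K, and M (k = 4).
Possible neighbor pairs: C(4,2) = 6. Edges among them: H–J → e = 1.
Clustering(Q) = 1/6.

1/6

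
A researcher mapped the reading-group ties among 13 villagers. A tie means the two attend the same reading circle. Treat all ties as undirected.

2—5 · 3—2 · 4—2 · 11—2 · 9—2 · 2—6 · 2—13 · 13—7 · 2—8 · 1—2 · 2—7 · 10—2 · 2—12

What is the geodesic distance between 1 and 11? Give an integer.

One shortest route is 1 – 2 – 11, which uses 2 edges, and 1 and 11 are not directly tied, so nothing shorter exists. So d(1,11) = 2.

2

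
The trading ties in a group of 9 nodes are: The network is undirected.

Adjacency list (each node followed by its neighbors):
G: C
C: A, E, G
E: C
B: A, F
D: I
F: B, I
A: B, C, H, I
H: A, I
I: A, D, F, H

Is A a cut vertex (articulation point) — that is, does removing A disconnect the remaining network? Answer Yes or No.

Removing A leaves {C, E, and G} with no path to {B, D, F, H, and I}, so the network splits into 2 components. A is a cut vertex.

Yes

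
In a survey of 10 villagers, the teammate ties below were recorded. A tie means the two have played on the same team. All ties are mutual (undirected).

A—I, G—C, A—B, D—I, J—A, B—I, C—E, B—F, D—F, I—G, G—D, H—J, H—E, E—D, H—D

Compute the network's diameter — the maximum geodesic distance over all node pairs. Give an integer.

3

Eccentricity of each node (its greatest distance to any other): A:3, B:3, C:3, D:2, E:3, F:3, G:3, H:3, I:2, J:3.
The maximum eccentricity is 3, realized for instance by the pair G–J via G – D – H – J. So the diameter is 3.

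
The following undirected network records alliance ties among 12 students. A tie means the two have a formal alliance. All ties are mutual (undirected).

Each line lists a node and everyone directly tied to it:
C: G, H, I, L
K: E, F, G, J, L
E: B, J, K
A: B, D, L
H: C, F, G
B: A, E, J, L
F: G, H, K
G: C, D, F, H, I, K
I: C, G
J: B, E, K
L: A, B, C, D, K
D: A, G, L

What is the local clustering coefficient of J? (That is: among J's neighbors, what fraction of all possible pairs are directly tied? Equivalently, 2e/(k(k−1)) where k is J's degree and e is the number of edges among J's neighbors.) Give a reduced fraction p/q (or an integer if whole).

J's neighbors: B, E, and K (k = 3).
Possible neighbor pairs: C(3,2) = 3. Edges among them: B–E, E–K → e = 2.
Clustering(J) = 2/3.

2/3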